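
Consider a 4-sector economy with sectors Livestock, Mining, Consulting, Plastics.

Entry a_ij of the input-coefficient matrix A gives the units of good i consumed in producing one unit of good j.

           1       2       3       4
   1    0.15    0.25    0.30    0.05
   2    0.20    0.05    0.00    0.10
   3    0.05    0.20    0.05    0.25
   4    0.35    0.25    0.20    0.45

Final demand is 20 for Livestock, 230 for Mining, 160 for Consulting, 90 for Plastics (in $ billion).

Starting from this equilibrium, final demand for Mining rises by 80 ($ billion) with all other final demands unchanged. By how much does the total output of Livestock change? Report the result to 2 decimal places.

Δx_1 = 56.13

I − A =
  [   0.85    -0.25    -0.30    -0.05]
  [  -0.20     0.95     0.00    -0.10]
  [  -0.05    -0.20     0.95    -0.25]
  [  -0.35    -0.25    -0.20     0.55]
Compute the cofactors C_ij = (−1)^(i+j)·(3×3 minor ij) of I−A; the adjugate is their transpose:
adj(I−A) = Cᵀ =
  [ 0.421125   0.183750   0.163750   0.146125]
  [ 0.128750   0.350000   0.062500   0.103750]
  [ 0.149500   0.172500   0.367500   0.212000]
  [ 0.380875   0.338750   0.266250   0.693375]
det(I−A) = Σ_j (I−A)_1j·C_1j = (0.85)(0.421125) + (-0.25)(0.128750) + (-0.30)(0.149500) + (-0.05)(0.380875) = 0.261875
(I − A)⁻¹ = adj(I−A) / det(I−A) ≈
  [   1.6081     0.7017     0.6253     0.5580]
  [   0.4916     1.3365     0.2387     0.3962]
  [   0.5709     0.6587     1.4033     0.8095]
  [   1.4544     1.2936     1.0167     2.6477]
Δx = (I − A)⁻¹ Δd with Δd having +80 in the Mining component and 0 elsewhere.
So Δx_1 = L_12 · (+80), where L_12 = adj(I−A)_12 / det(I−A) = 0.183750 / 0.261875.
Δx_1 = 0.183750 × (+80) / 0.261875 = 14.70 / 0.261875 ≈ 56.13.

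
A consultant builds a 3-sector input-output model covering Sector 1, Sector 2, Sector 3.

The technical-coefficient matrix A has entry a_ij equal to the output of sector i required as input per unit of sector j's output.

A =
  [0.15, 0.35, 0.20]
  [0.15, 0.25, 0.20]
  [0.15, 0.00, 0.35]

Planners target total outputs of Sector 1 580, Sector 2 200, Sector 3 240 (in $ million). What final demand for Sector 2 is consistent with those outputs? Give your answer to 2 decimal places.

d_2 = 15.00

I − A =
  [   0.85    -0.35    -0.20]
  [  -0.15     0.75    -0.20]
  [  -0.15     0.00     0.65]
d = (I − A) x:
  d_1 = (+0.85)·580 + (-0.35)·200 + (-0.20)·240 = 375.00
  d_2 = (-0.15)·580 + (+0.75)·200 + (-0.20)·240 = 15.00
  d_3 = (-0.15)·580 + (+0.00)·200 + (+0.65)·240 = 69.00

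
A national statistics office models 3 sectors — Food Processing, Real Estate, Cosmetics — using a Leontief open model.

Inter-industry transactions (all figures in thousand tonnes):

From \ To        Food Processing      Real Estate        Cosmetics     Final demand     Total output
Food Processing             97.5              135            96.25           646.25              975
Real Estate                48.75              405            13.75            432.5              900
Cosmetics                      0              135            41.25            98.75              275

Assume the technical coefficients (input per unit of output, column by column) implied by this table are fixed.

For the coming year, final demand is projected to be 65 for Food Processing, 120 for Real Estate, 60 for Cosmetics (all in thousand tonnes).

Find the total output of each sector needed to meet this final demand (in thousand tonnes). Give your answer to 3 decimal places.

Technical coefficients a_ij = z_ij / X_j:
  a_FF = 97.5/975 = 0.10, a_RF = 48.75/975 = 0.05, a_CF = 0/975 = 0.00
  a_FR = 135/900 = 0.15, a_RR = 405/900 = 0.45, a_CR = 135/900 = 0.15
  a_FC = 96.25/275 = 0.35, a_RC = 13.75/275 = 0.05, a_CC = 41.25/275 = 0.15
I − A =
  [   0.90    -0.15    -0.35]
  [  -0.05     0.55    -0.05]
  [   0.00    -0.15     0.85]
Cofactors of I−A, C_ij = (−1)^(i+j)·(minor ij) (rows/columns in the sector order above):
  C_11 = (0.55)(0.85) − (-0.05)(-0.15) = 0.4600
  C_12 = −[(-0.05)(0.85) − (-0.05)(0.00)] = 0.0425
  C_13 = (-0.05)(-0.15) − (0.55)(0.00) = 0.0075
  C_21 = −[(-0.15)(0.85) − (-0.35)(-0.15)] = 0.1800
  C_22 = (0.90)(0.85) − (-0.35)(0.00) = 0.7650
  C_23 = −[(0.90)(-0.15) − (-0.15)(0.00)] = 0.1350
  C_31 = (-0.15)(-0.05) − (-0.35)(0.55) = 0.2000
  C_32 = −[(0.90)(-0.05) − (-0.35)(-0.05)] = 0.0625
  C_33 = (0.90)(0.55) − (-0.15)(-0.05) = 0.4875
det(I−A) = Σ_j (I−A)_1j·C_1j = (0.90)(0.4600) + (-0.15)(0.0425) + (-0.35)(0.0075) = 0.4050
adj(I−A) = Cᵀ =
  [ 0.4600   0.1800   0.2000]
  [ 0.0425   0.7650   0.0625]
  [ 0.0075   0.1350   0.4875]
(I − A)⁻¹ = adj(I−A) / det(I−A) ≈
  [   1.1358     0.4444     0.4938]
  [   0.1049     1.8889     0.1543]
  [   0.0185     0.3333     1.2037]
x = (I − A)⁻¹ d = adj(I−A)·d / det(I−A), with det(I−A) = 0.4050:
  x_F = (0.4600·65 + 0.1800·120 + 0.2000·60) / 0.4050 = 63.50 / 0.4050 ≈ 156.790
  x_R = (0.0425·65 + 0.7650·120 + 0.0625·60) / 0.4050 = 98.3125 / 0.4050 ≈ 242.747
  x_C = (0.0075·65 + 0.1350·120 + 0.4875·60) / 0.4050 = 45.9375 / 0.4050 ≈ 113.426

x_F = 156.790, x_R = 242.747, x_C = 113.426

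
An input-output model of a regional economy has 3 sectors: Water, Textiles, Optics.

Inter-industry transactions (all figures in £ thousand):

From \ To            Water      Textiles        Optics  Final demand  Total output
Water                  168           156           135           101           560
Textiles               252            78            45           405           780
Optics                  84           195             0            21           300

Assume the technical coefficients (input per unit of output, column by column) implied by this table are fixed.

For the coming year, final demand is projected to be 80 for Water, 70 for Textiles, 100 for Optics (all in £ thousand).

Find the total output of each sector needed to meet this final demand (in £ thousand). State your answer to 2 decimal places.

Technical coefficients a_ij = z_ij / X_j:
  a_WW = 168/560 = 0.30, a_TW = 252/560 = 0.45, a_OW = 84/560 = 0.15
  a_WT = 156/780 = 0.20, a_TT = 78/780 = 0.10, a_OT = 195/780 = 0.25
  a_WO = 135/300 = 0.45, a_TO = 45/300 = 0.15, a_OO = 0/300 = 0.00
I − A =
  [   0.70    -0.20    -0.45]
  [  -0.45     0.90    -0.15]
  [  -0.15    -0.25     1.00]
Cofactors of I−A, C_ij = (−1)^(i+j)·(minor ij) (rows/columns in the sector order above):
  C_11 = (0.90)(1.00) − (-0.15)(-0.25) = 0.8625
  C_12 = −[(-0.45)(1.00) − (-0.15)(-0.15)] = 0.4725
  C_13 = (-0.45)(-0.25) − (0.90)(-0.15) = 0.2475
  C_21 = −[(-0.20)(1.00) − (-0.45)(-0.25)] = 0.3125
  C_22 = (0.70)(1.00) − (-0.45)(-0.15) = 0.6325
  C_23 = −[(0.70)(-0.25) − (-0.20)(-0.15)] = 0.2050
  C_31 = (-0.20)(-0.15) − (-0.45)(0.90) = 0.4350
  C_32 = −[(0.70)(-0.15) − (-0.45)(-0.45)] = 0.3075
  C_33 = (0.70)(0.90) − (-0.20)(-0.45) = 0.5400
det(I−A) = Σ_j (I−A)_1j·C_1j = (0.70)(0.8625) + (-0.20)(0.4725) + (-0.45)(0.2475) = 0.397875
adj(I−A) = Cᵀ =
  [ 0.8625   0.3125   0.4350]
  [ 0.4725   0.6325   0.3075]
  [ 0.2475   0.2050   0.5400]
(I − A)⁻¹ = adj(I−A) / det(I−A) ≈
  [   2.1678     0.7854     1.0933]
  [   1.1876     1.5897     0.7729]
  [   0.6221     0.5152     1.3572]
x = (I − A)⁻¹ d = adj(I−A)·d / det(I−A), with det(I−A) = 0.397875:
  x_W = (0.8625·80 + 0.3125·70 + 0.4350·100) / 0.397875 = 134.375 / 0.397875 ≈ 337.73
  x_T = (0.4725·80 + 0.6325·70 + 0.3075·100) / 0.397875 = 112.825 / 0.397875 ≈ 283.57
  x_O = (0.2475·80 + 0.2050·70 + 0.5400·100) / 0.397875 = 88.15 / 0.397875 ≈ 221.55

x_W = 337.73, x_T = 283.57, x_O = 221.55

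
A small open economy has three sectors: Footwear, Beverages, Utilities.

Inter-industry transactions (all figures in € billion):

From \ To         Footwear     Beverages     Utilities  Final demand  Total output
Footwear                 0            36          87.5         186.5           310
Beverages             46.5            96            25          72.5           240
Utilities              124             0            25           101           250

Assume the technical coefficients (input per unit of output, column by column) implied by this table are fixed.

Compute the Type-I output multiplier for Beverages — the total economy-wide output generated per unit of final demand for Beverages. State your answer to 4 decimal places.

Technical coefficients a_ij = z_ij / X_j:
  a_11 = 0/310 = 0.00, a_21 = 46.5/310 = 0.15, a_31 = 124/310 = 0.40
  a_12 = 36/240 = 0.15, a_22 = 96/240 = 0.40, a_32 = 0/240 = 0.00
  a_13 = 87.5/250 = 0.35, a_23 = 25/250 = 0.10, a_33 = 25/250 = 0.10
I − A =
  [   1.00    -0.15    -0.35]
  [  -0.15     0.60    -0.10]
  [  -0.40     0.00     0.90]
Cofactors of I−A, C_ij = (−1)^(i+j)·(minor ij) (rows/columns in the sector order above):
  C_11 = (0.60)(0.90) − (-0.10)(0.00) = 0.5400
  C_12 = −[(-0.15)(0.90) − (-0.10)(-0.40)] = 0.1750
  C_13 = (-0.15)(0.00) − (0.60)(-0.40) = 0.2400
  C_21 = −[(-0.15)(0.90) − (-0.35)(0.00)] = 0.1350
  C_22 = (1.00)(0.90) − (-0.35)(-0.40) = 0.7600
  C_23 = −[(1.00)(0.00) − (-0.15)(-0.40)] = 0.0600
  C_31 = (-0.15)(-0.10) − (-0.35)(0.60) = 0.2250
  C_32 = −[(1.00)(-0.10) − (-0.35)(-0.15)] = 0.1525
  C_33 = (1.00)(0.60) − (-0.15)(-0.15) = 0.5775
det(I−A) = Σ_j (I−A)_1j·C_1j = (1.00)(0.5400) + (-0.15)(0.1750) + (-0.35)(0.2400) = 0.42975
adj(I−A) = Cᵀ =
  [ 0.5400   0.1350   0.2250]
  [ 0.1750   0.7600   0.1525]
  [ 0.2400   0.0600   0.5775]
(I − A)⁻¹ = adj(I−A) / det(I−A) ≈
  [   1.25654     0.31414     0.52356]
  [   0.40721     1.76847     0.35486]
  [   0.55846     0.13962     1.34380]
The output multiplier for sector j is the column-j sum of the Leontief inverse (I − A)⁻¹ = adj(I−A) / det(I−A).
Column 2 of adj(I−A): (0.1350, 0.7600, 0.0600); det(I−A) = 0.42975.
m_2 = (0.1350 + 0.7600 + 0.0600) / 0.42975 = 0.955 / 0.42975 ≈ 2.2222.

m_2 = 2.2222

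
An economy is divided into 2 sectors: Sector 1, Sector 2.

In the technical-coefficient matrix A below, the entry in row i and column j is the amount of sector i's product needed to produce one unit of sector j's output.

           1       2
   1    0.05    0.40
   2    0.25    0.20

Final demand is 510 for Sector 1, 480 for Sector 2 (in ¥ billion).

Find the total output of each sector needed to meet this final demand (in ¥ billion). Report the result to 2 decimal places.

I − A =
  [   0.95    -0.40]
  [  -0.25     0.80]
det(I−A) = (0.95)(0.80) − (-0.40)(-0.25) = 0.6600
adj(I−A) = [[0.80, 0.40], [0.25, 0.95]]
(I − A)⁻¹ = adj(I−A) / det(I−A) ≈
  [   1.2121     0.6061]
  [   0.3788     1.4394]
x = (I − A)⁻¹ d = adj(I−A)·d / det(I−A), with det(I−A) = 0.6600:
  x_1 = (0.80·510 + 0.40·480) / 0.6600 = 600.00 / 0.6600 ≈ 909.09
  x_2 = (0.25·510 + 0.95·480) / 0.6600 = 583.50 / 0.6600 ≈ 884.09

x_1 = 909.09, x_2 = 884.09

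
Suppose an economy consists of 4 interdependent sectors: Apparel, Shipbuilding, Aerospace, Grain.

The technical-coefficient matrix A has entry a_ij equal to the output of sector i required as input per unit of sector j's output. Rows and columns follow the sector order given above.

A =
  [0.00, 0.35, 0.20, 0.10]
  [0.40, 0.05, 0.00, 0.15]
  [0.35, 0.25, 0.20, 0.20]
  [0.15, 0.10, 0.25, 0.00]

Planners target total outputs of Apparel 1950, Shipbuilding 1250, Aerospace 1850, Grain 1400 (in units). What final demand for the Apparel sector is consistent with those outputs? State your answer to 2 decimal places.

I − A =
  [   1.00    -0.35    -0.20    -0.10]
  [  -0.40     0.95     0.00    -0.15]
  [  -0.35    -0.25     0.80    -0.20]
  [  -0.15    -0.10    -0.25     1.00]
d = (I − A) x:
  d_1 = (+1.00)·1950 + (-0.35)·1250 + (-0.20)·1850 + (-0.10)·1400 = 1002.50
  d_2 = (-0.40)·1950 + (+0.95)·1250 + (+0.00)·1850 + (-0.15)·1400 = 197.50
  d_3 = (-0.35)·1950 + (-0.25)·1250 + (+0.80)·1850 + (-0.20)·1400 = 205.00
  d_4 = (-0.15)·1950 + (-0.10)·1250 + (-0.25)·1850 + (+1.00)·1400 = 520.00

d_1 = 1002.50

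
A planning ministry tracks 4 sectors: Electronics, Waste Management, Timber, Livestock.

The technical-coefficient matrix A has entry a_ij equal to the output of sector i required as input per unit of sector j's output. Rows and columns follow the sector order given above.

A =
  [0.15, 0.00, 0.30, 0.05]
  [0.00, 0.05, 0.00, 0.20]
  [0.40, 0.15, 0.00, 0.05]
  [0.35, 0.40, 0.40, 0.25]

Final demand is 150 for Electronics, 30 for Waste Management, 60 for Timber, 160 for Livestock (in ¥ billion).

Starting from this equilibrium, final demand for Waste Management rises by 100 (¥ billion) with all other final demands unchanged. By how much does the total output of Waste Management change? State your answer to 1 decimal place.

Δx_W = 124.0

I − A =
  [   0.85     0.00    -0.30    -0.05]
  [   0.00     0.95     0.00    -0.20]
  [  -0.40    -0.15     1.00    -0.05]
  [  -0.35    -0.40    -0.40     0.75]
Compute the cofactors C_ij = (−1)^(i+j)·(3×3 minor ij) of I−A; the adjugate is their transpose:
adj(I−A) = Cᵀ =
  [ 0.601500   0.062750   0.208750   0.070750]
  [ 0.102000   0.499750   0.089000   0.146000]
  [ 0.280125   0.118000   0.521000   0.084875]
  [ 0.484500   0.358750   0.422750   0.693500]
det(I−A) = Σ_j (I−A)_1j·C_1j = (0.85)(0.601500) + (0.00)(0.102000) + (-0.30)(0.280125) + (-0.05)(0.484500) = 0.4030125
(I − A)⁻¹ = adj(I−A) / det(I−A) ≈
  [   1.4925     0.1557     0.5180     0.1756]
  [   0.2531     1.2400     0.2208     0.3623]
  [   0.6951     0.2928     1.2928     0.2106]
  [   1.2022     0.8902     1.0490     1.7208]
Δx = (I − A)⁻¹ Δd with Δd having +100 in the Waste Management component and 0 elsewhere.
So Δx_W = L_WW · (+100), where L_WW = adj(I−A)_WW / det(I−A) = 0.499750 / 0.4030125.
Δx_W = 0.499750 × (+100) / 0.4030125 = 49.975 / 0.4030125 ≈ 124.0.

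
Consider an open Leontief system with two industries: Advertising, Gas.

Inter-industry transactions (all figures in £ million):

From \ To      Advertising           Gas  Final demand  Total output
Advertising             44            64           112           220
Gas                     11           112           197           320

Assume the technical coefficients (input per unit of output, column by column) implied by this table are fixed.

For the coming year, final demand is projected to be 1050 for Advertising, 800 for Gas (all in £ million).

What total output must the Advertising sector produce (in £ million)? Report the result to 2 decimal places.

Technical coefficients a_ij = z_ij / X_j:
  a_11 = 44/220 = 0.20, a_21 = 11/220 = 0.05
  a_12 = 64/320 = 0.20, a_22 = 112/320 = 0.35
I − A =
  [   0.80    -0.20]
  [  -0.05     0.65]
det(I−A) = (0.80)(0.65) − (-0.20)(-0.05) = 0.5100
adj(I−A) = [[0.65, 0.20], [0.05, 0.80]]
(I − A)⁻¹ = adj(I−A) / det(I−A) ≈
  [   1.2745     0.3922]
  [   0.0980     1.5686]
x = (I − A)⁻¹ d = adj(I−A)·d / det(I−A), with det(I−A) = 0.5100:
  x_1 = (0.65·1050 + 0.20·800) / 0.5100 = 842.50 / 0.5100 ≈ 1651.96
  x_2 = (0.05·1050 + 0.80·800) / 0.5100 = 692.50 / 0.5100 ≈ 1357.84

x_1 = 1651.96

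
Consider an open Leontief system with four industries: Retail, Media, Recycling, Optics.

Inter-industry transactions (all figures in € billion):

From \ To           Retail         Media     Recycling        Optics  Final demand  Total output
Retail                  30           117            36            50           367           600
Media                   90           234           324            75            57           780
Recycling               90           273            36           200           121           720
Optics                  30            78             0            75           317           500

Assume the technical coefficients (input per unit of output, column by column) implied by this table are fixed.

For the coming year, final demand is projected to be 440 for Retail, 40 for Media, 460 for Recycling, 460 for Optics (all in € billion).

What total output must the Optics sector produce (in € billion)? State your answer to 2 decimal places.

Technical coefficients a_ij = z_ij / X_j:
  a_11 = 30/600 = 0.05, a_21 = 90/600 = 0.15, a_31 = 90/600 = 0.15, a_41 = 30/600 = 0.05
  a_12 = 117/780 = 0.15, a_22 = 234/780 = 0.30, a_32 = 273/780 = 0.35, a_42 = 78/780 = 0.10
  a_13 = 36/720 = 0.05, a_23 = 324/720 = 0.45, a_33 = 36/720 = 0.05, a_43 = 0/720 = 0.00
  a_14 = 50/500 = 0.10, a_24 = 75/500 = 0.15, a_34 = 200/500 = 0.40, a_44 = 75/500 = 0.15
I − A =
  [   0.95    -0.15    -0.05    -0.10]
  [  -0.15     0.70    -0.45    -0.15]
  [  -0.15    -0.35     0.95    -0.40]
  [  -0.05    -0.10     0.00     0.85]
Compute the cofactors C_ij = (−1)^(i+j)·(3×3 minor ij) of I−A; the adjugate is their transpose:
adj(I−A) = Cᵀ =
  [ 0.399125   0.147500   0.090875   0.115750]
  [ 0.194625   0.755000   0.367875   0.329250]
  [ 0.154250   0.342500   0.525750   0.326000]
  [ 0.046375   0.097500   0.048625   0.442750]
det(I−A) = Σ_j (I−A)_1j·C_1j = (0.95)(0.399125) + (-0.15)(0.194625) + (-0.05)(0.154250) + (-0.10)(0.046375) = 0.337625
(I − A)⁻¹ = adj(I−A) / det(I−A) ≈
  [   1.1822     0.4369     0.2692     0.3428]
  [   0.5765     2.2362     1.0896     0.9752]
  [   0.4569     1.0144     1.5572     0.9656]
  [   0.1374     0.2888     0.1440     1.3114]
x = (I − A)⁻¹ d = adj(I−A)·d / det(I−A), with det(I−A) = 0.337625:
  x_1 = (0.399125·440 + 0.147500·40 + 0.090875·460 + 0.115750·460) / 0.337625 = 276.5625 / 0.337625 ≈ 819.14
  x_2 = (0.194625·440 + 0.755000·40 + 0.367875·460 + 0.329250·460) / 0.337625 = 436.5125 / 0.337625 ≈ 1292.89
  x_3 = (0.154250·440 + 0.342500·40 + 0.525750·460 + 0.326000·460) / 0.337625 = 473.375 / 0.337625 ≈ 1402.07
  x_4 = (0.046375·440 + 0.097500·40 + 0.048625·460 + 0.442750·460) / 0.337625 = 250.3375 / 0.337625 ≈ 741.47

x_4 = 741.47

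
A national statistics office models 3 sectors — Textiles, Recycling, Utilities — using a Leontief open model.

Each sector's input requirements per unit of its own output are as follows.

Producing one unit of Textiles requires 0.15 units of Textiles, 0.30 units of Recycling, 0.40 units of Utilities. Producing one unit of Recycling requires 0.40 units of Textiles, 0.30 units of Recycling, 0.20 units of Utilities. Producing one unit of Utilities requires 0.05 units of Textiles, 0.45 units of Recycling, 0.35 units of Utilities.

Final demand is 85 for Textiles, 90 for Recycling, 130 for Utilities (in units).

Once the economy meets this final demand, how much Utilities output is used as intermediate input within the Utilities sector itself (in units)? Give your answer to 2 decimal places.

I − A =
  [   0.85    -0.40    -0.05]
  [  -0.30     0.70    -0.45]
  [  -0.40    -0.20     0.65]
Cofactors of I−A, C_ij = (−1)^(i+j)·(minor ij) (rows/columns in the sector order above):
  C_11 = (0.70)(0.65) − (-0.45)(-0.20) = 0.3650
  C_12 = −[(-0.30)(0.65) − (-0.45)(-0.40)] = 0.3750
  C_13 = (-0.30)(-0.20) − (0.70)(-0.40) = 0.3400
  C_21 = −[(-0.40)(0.65) − (-0.05)(-0.20)] = 0.2700
  C_22 = (0.85)(0.65) − (-0.05)(-0.40) = 0.5325
  C_23 = −[(0.85)(-0.20) − (-0.40)(-0.40)] = 0.3300
  C_31 = (-0.40)(-0.45) − (-0.05)(0.70) = 0.2150
  C_32 = −[(0.85)(-0.45) − (-0.05)(-0.30)] = 0.3975
  C_33 = (0.85)(0.70) − (-0.40)(-0.30) = 0.4750
det(I−A) = Σ_j (I−A)_1j·C_1j = (0.85)(0.3650) + (-0.40)(0.3750) + (-0.05)(0.3400) = 0.14325
adj(I−A) = Cᵀ =
  [ 0.3650   0.2700   0.2150]
  [ 0.3750   0.5325   0.3975]
  [ 0.3400   0.3300   0.4750]
(I − A)⁻¹ = adj(I−A) / det(I−A) ≈
  [   2.5480     1.8848     1.5009]
  [   2.6178     3.7173     2.7749]
  [   2.3735     2.3037     3.3159]
First solve x = (I − A)⁻¹ d = adj(I−A)·d / det(I−A); in particular x_3 = (0.3400·85 + 0.3300·90 + 0.4750·130) / 0.14325 = 120.35 / 0.14325 ≈ 840.1396.
Intermediate flow from 3 to 3: z_33 = a_33 · x_3 = 0.35 × 120.35 / 0.14325 = 42.1225 / 0.14325 ≈ 294.05.

z_33 = 294.05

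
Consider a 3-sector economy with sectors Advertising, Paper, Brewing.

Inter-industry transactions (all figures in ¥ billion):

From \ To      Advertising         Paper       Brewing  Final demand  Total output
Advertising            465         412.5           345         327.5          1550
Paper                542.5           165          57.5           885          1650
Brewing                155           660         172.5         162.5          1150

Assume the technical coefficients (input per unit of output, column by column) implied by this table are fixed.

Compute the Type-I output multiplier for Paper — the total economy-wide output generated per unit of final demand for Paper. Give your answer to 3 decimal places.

m_2 = 3.191

Technical coefficients a_ij = z_ij / X_j:
  a_11 = 465/1550 = 0.30, a_21 = 542.5/1550 = 0.35, a_31 = 155/1550 = 0.10
  a_12 = 412.5/1650 = 0.25, a_22 = 165/1650 = 0.10, a_32 = 660/1650 = 0.40
  a_13 = 345/1150 = 0.30, a_23 = 57.5/1150 = 0.05, a_33 = 172.5/1150 = 0.15
I − A =
  [   0.70    -0.25    -0.30]
  [  -0.35     0.90    -0.05]
  [  -0.10    -0.40     0.85]
Cofactors of I−A, C_ij = (−1)^(i+j)·(minor ij) (rows/columns in the sector order above):
  C_11 = (0.90)(0.85) − (-0.05)(-0.40) = 0.7450
  C_12 = −[(-0.35)(0.85) − (-0.05)(-0.10)] = 0.3025
  C_13 = (-0.35)(-0.40) − (0.90)(-0.10) = 0.2300
  C_21 = −[(-0.25)(0.85) − (-0.30)(-0.40)] = 0.3325
  C_22 = (0.70)(0.85) − (-0.30)(-0.10) = 0.5650
  C_23 = −[(0.70)(-0.40) − (-0.25)(-0.10)] = 0.3050
  C_31 = (-0.25)(-0.05) − (-0.30)(0.90) = 0.2825
  C_32 = −[(0.70)(-0.05) − (-0.30)(-0.35)] = 0.1400
  C_33 = (0.70)(0.90) − (-0.25)(-0.35) = 0.5425
det(I−A) = Σ_j (I−A)_1j·C_1j = (0.70)(0.7450) + (-0.25)(0.3025) + (-0.30)(0.2300) = 0.376875
adj(I−A) = Cᵀ =
  [ 0.7450   0.3325   0.2825]
  [ 0.3025   0.5650   0.1400]
  [ 0.2300   0.3050   0.5425]
(I − A)⁻¹ = adj(I−A) / det(I−A) ≈
  [   1.9768     0.8823     0.7496]
  [   0.8027     1.4992     0.3715]
  [   0.6103     0.8093     1.4395]
The output multiplier for sector j is the column-j sum of the Leontief inverse (I − A)⁻¹ = adj(I−A) / det(I−A).
Column 2 of adj(I−A): (0.3325, 0.5650, 0.3050); det(I−A) = 0.376875.
m_2 = (0.3325 + 0.5650 + 0.3050) / 0.376875 = 1.2025 / 0.376875 ≈ 3.191.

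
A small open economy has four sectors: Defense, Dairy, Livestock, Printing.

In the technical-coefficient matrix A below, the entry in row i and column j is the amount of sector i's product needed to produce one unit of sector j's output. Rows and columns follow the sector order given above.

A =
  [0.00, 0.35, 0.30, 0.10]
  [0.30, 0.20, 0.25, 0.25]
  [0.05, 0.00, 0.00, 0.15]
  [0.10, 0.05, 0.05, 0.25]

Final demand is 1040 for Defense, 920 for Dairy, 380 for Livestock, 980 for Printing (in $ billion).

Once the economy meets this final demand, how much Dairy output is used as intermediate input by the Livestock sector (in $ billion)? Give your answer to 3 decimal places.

z_23 = 196.758

I − A =
  [   1.00    -0.35    -0.30    -0.10]
  [  -0.30     0.80    -0.25    -0.25]
  [  -0.05     0.00     1.00    -0.15]
  [  -0.10    -0.05    -0.05     0.75]
Compute the cofactors C_ij = (−1)^(i+j)·(3×3 minor ij) of I−A; the adjugate is their transpose:
adj(I−A) = Cᵀ =
  [ 0.579625   0.267125   0.251500   0.216625]
  [ 0.261500   0.716500   0.274000   0.328500]
  [ 0.043625   0.026125   0.490500   0.112625]
  [ 0.097625   0.085125   0.084500   0.678625]
det(I−A) = Σ_j (I−A)_1j·C_1j = (1.00)(0.579625) + (-0.35)(0.261500) + (-0.30)(0.043625) + (-0.10)(0.097625) = 0.46525
(I − A)⁻¹ = adj(I−A) / det(I−A) ≈
  [   1.2458     0.5742     0.5406     0.4656]
  [   0.5621     1.5400     0.5889     0.7061]
  [   0.0938     0.0562     1.0543     0.2421]
  [   0.2098     0.1830     0.1816     1.4586]
First solve x = (I − A)⁻¹ d = adj(I−A)·d / det(I−A); in particular x_3 = (0.043625·1040 + 0.026125·920 + 0.490500·380 + 0.112625·980) / 0.46525 = 366.1675 / 0.46525 ≈ 787.03385.
Intermediate flow from 2 to 3: z_23 = a_23 · x_3 = 0.25 × 366.1675 / 0.46525 = 91.541875 / 0.46525 ≈ 196.758.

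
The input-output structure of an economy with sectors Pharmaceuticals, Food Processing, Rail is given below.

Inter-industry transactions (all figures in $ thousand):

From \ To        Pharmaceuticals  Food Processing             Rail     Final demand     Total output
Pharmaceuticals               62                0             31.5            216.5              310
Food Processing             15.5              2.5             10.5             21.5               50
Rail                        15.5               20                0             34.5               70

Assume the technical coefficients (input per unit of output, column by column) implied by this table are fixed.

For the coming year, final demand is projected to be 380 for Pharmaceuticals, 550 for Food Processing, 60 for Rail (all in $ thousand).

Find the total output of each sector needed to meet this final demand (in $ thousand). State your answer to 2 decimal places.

Technical coefficients a_ij = z_ij / X_j:
  a_11 = 62/310 = 0.20, a_21 = 15.5/310 = 0.05, a_31 = 15.5/310 = 0.05
  a_12 = 0/50 = 0.00, a_22 = 2.5/50 = 0.05, a_32 = 20/50 = 0.40
  a_13 = 31.5/70 = 0.45, a_23 = 10.5/70 = 0.15, a_33 = 0/70 = 0.00
I − A =
  [   0.80     0.00    -0.45]
  [  -0.05     0.95    -0.15]
  [  -0.05    -0.40     1.00]
Cofactors of I−A, C_ij = (−1)^(i+j)·(minor ij) (rows/columns in the sector order above):
  C_11 = (0.95)(1.00) − (-0.15)(-0.40) = 0.8900
  C_12 = −[(-0.05)(1.00) − (-0.15)(-0.05)] = 0.0575
  C_13 = (-0.05)(-0.40) − (0.95)(-0.05) = 0.0675
  C_21 = −[(0.00)(1.00) − (-0.45)(-0.40)] = 0.1800
  C_22 = (0.80)(1.00) − (-0.45)(-0.05) = 0.7775
  C_23 = −[(0.80)(-0.40) − (0.00)(-0.05)] = 0.3200
  C_31 = (0.00)(-0.15) − (-0.45)(0.95) = 0.4275
  C_32 = −[(0.80)(-0.15) − (-0.45)(-0.05)] = 0.1425
  C_33 = (0.80)(0.95) − (0.00)(-0.05) = 0.7600
det(I−A) = Σ_j (I−A)_1j·C_1j = (0.80)(0.8900) + (0.00)(0.0575) + (-0.45)(0.0675) = 0.681625
adj(I−A) = Cᵀ =
  [ 0.8900   0.1800   0.4275]
  [ 0.0575   0.7775   0.1425]
  [ 0.0675   0.3200   0.7600]
(I − A)⁻¹ = adj(I−A) / det(I−A) ≈
  [   1.3057     0.2641     0.6272]
  [   0.0844     1.1407     0.2091]
  [   0.0990     0.4695     1.1150]
x = (I − A)⁻¹ d = adj(I−A)·d / det(I−A), with det(I−A) = 0.681625:
  x_1 = (0.8900·380 + 0.1800·550 + 0.4275·60) / 0.681625 = 462.85 / 0.681625 ≈ 679.04
  x_2 = (0.0575·380 + 0.7775·550 + 0.1425·60) / 0.681625 = 458.025 / 0.681625 ≈ 671.96
  x_3 = (0.0675·380 + 0.3200·550 + 0.7600·60) / 0.681625 = 247.25 / 0.681625 ≈ 362.74

x_1 = 679.04, x_2 = 671.96, x_3 = 362.74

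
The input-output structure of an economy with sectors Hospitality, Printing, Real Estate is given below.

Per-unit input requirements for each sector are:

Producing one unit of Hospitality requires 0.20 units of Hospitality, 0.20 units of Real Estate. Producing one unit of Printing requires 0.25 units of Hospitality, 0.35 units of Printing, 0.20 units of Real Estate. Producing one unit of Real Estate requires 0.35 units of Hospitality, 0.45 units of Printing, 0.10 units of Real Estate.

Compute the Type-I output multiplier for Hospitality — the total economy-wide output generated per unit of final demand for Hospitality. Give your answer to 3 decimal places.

m_H = 2.180

I − A =
  [   0.80    -0.25    -0.35]
  [   0.00     0.65    -0.45]
  [  -0.20    -0.20     0.90]
Cofactors of I−A, C_ij = (−1)^(i+j)·(minor ij) (rows/columns in the sector order above):
  C_11 = (0.65)(0.90) − (-0.45)(-0.20) = 0.4950
  C_12 = −[(0.00)(0.90) − (-0.45)(-0.20)] = 0.0900
  C_13 = (0.00)(-0.20) − (0.65)(-0.20) = 0.1300
  C_21 = −[(-0.25)(0.90) − (-0.35)(-0.20)] = 0.2950
  C_22 = (0.80)(0.90) − (-0.35)(-0.20) = 0.6500
  C_23 = −[(0.80)(-0.20) − (-0.25)(-0.20)] = 0.2100
  C_31 = (-0.25)(-0.45) − (-0.35)(0.65) = 0.3400
  C_32 = −[(0.80)(-0.45) − (-0.35)(0.00)] = 0.3600
  C_33 = (0.80)(0.65) − (-0.25)(0.00) = 0.5200
det(I−A) = Σ_j (I−A)_1j·C_1j = (0.80)(0.4950) + (-0.25)(0.0900) + (-0.35)(0.1300) = 0.3280
adj(I−A) = Cᵀ =
  [ 0.4950   0.2950   0.3400]
  [ 0.0900   0.6500   0.3600]
  [ 0.1300   0.2100   0.5200]
(I − A)⁻¹ = adj(I−A) / det(I−A) ≈
  [   1.5091     0.8994     1.0366]
  [   0.2744     1.9817     1.0976]
  [   0.3963     0.6402     1.5854]
The output multiplier for sector j is the column-j sum of the Leontief inverse (I − A)⁻¹ = adj(I−A) / det(I−A).
Column H of adj(I−A): (0.4950, 0.0900, 0.1300); det(I−A) = 0.3280.
m_H = (0.4950 + 0.0900 + 0.1300) / 0.3280 = 0.715 / 0.3280 ≈ 2.180.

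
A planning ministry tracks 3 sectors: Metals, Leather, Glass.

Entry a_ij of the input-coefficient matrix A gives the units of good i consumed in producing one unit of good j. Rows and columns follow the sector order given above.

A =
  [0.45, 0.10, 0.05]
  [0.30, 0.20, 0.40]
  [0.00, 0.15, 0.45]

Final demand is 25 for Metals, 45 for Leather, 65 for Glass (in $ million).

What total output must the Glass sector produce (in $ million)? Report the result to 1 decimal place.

I − A =
  [   0.55    -0.10    -0.05]
  [  -0.30     0.80    -0.40]
  [   0.00    -0.15     0.55]
Cofactors of I−A, C_ij = (−1)^(i+j)·(minor ij) (rows/columns in the sector order above):
  C_11 = (0.80)(0.55) − (-0.40)(-0.15) = 0.3800
  C_12 = −[(-0.30)(0.55) − (-0.40)(0.00)] = 0.1650
  C_13 = (-0.30)(-0.15) − (0.80)(0.00) = 0.0450
  C_21 = −[(-0.10)(0.55) − (-0.05)(-0.15)] = 0.0625
  C_22 = (0.55)(0.55) − (-0.05)(0.00) = 0.3025
  C_23 = −[(0.55)(-0.15) − (-0.10)(0.00)] = 0.0825
  C_31 = (-0.10)(-0.40) − (-0.05)(0.80) = 0.0800
  C_32 = −[(0.55)(-0.40) − (-0.05)(-0.30)] = 0.2350
  C_33 = (0.55)(0.80) − (-0.10)(-0.30) = 0.4100
det(I−A) = Σ_j (I−A)_1j·C_1j = (0.55)(0.3800) + (-0.10)(0.1650) + (-0.05)(0.0450) = 0.19025
adj(I−A) = Cᵀ =
  [ 0.3800   0.0625   0.0800]
  [ 0.1650   0.3025   0.2350]
  [ 0.0450   0.0825   0.4100]
(I − A)⁻¹ = adj(I−A) / det(I−A) ≈
  [   1.9974     0.3285     0.4205]
  [   0.8673     1.5900     1.2352]
  [   0.2365     0.4336     2.1551]
x = (I − A)⁻¹ d = adj(I−A)·d / det(I−A), with det(I−A) = 0.19025:
  x_1 = (0.3800·25 + 0.0625·45 + 0.0800·65) / 0.19025 = 17.5125 / 0.19025 ≈ 92.0
  x_2 = (0.1650·25 + 0.3025·45 + 0.2350·65) / 0.19025 = 33.0125 / 0.19025 ≈ 173.5
  x_3 = (0.0450·25 + 0.0825·45 + 0.4100·65) / 0.19025 = 31.4875 / 0.19025 ≈ 165.5

x_3 = 165.5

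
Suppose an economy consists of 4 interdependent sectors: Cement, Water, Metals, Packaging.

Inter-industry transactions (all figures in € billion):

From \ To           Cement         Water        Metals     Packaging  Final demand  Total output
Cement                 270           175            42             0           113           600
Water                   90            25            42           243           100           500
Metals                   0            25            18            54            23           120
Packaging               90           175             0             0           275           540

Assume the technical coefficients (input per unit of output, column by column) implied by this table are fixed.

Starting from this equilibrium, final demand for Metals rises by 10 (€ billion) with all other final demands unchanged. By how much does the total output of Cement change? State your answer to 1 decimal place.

Δx_C = 14.4

Technical coefficients a_ij = z_ij / X_j:
  a_CC = 270/600 = 0.45, a_WC = 90/600 = 0.15, a_MC = 0/600 = 0.00, a_PC = 90/600 = 0.15
  a_CW = 175/500 = 0.35, a_WW = 25/500 = 0.05, a_MW = 25/500 = 0.05, a_PW = 175/500 = 0.35
  a_CM = 42/120 = 0.35, a_WM = 42/120 = 0.35, a_MM = 18/120 = 0.15, a_PM = 0/120 = 0.00
  a_CP = 0/540 = 0.00, a_WP = 243/540 = 0.45, a_MP = 54/540 = 0.10, a_PP = 0/540 = 0.00
I − A =
  [   0.55    -0.35    -0.35     0.00]
  [  -0.15     0.95    -0.35    -0.45]
  [   0.00    -0.05     0.85    -0.10]
  [  -0.15    -0.35     0.00     1.00]
Compute the cofactors C_ij = (−1)^(i+j)·(3×3 minor ij) of I−A; the adjugate is their transpose:
adj(I−A) = Cᵀ =
  [ 0.643875   0.327250   0.399875   0.187250]
  [ 0.190125   0.462250   0.268625   0.234875]
  [ 0.030375   0.052000   0.359750   0.059375]
  [ 0.163125   0.210875   0.154000   0.387250]
det(I−A) = Σ_j (I−A)_1j·C_1j = (0.55)(0.643875) + (-0.35)(0.190125) + (-0.35)(0.030375) + (0.00)(0.163125) = 0.27695625
(I − A)⁻¹ = adj(I−A) / det(I−A) ≈
  [   2.3248     1.1816     1.4438     0.6761]
  [   0.6865     1.6690     0.9699     0.8481]
  [   0.1097     0.1878     1.2989     0.2144]
  [   0.5890     0.7614     0.5560     1.3982]
Δx = (I − A)⁻¹ Δd with Δd having +10 in the Metals component and 0 elsewhere.
So Δx_C = L_CM · (+10), where L_CM = adj(I−A)_CM / det(I−A) = 0.399875 / 0.27695625.
Δx_C = 0.399875 × (+10) / 0.27695625 = 3.99875 / 0.27695625 ≈ 14.4.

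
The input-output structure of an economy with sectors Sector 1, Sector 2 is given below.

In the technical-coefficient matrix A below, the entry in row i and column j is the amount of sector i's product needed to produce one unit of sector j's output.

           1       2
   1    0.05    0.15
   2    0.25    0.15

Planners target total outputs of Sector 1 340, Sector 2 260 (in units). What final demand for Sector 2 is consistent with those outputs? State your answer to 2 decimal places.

d_2 = 136.00

I − A =
  [   0.95    -0.15]
  [  -0.25     0.85]
d = (I − A) x:
  d_1 = (+0.95)·340 + (-0.15)·260 = 284.00
  d_2 = (-0.25)·340 + (+0.85)·260 = 136.00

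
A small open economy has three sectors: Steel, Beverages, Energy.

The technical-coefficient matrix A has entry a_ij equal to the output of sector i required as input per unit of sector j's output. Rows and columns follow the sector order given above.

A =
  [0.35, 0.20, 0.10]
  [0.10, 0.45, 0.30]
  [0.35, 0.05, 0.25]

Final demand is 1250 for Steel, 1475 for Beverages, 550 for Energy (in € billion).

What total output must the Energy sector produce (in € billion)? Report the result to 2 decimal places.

I − A =
  [   0.65    -0.20    -0.10]
  [  -0.10     0.55    -0.30]
  [  -0.35    -0.05     0.75]
Cofactors of I−A, C_ij = (−1)^(i+j)·(minor ij) (rows/columns in the sector order above):
  C_11 = (0.55)(0.75) − (-0.30)(-0.05) = 0.3975
  C_12 = −[(-0.10)(0.75) − (-0.30)(-0.35)] = 0.1800
  C_13 = (-0.10)(-0.05) − (0.55)(-0.35) = 0.1975
  C_21 = −[(-0.20)(0.75) − (-0.10)(-0.05)] = 0.1550
  C_22 = (0.65)(0.75) − (-0.10)(-0.35) = 0.4525
  C_23 = −[(0.65)(-0.05) − (-0.20)(-0.35)] = 0.1025
  C_31 = (-0.20)(-0.30) − (-0.10)(0.55) = 0.1150
  C_32 = −[(0.65)(-0.30) − (-0.10)(-0.10)] = 0.2050
  C_33 = (0.65)(0.55) − (-0.20)(-0.10) = 0.3375
det(I−A) = Σ_j (I−A)_1j·C_1j = (0.65)(0.3975) + (-0.20)(0.1800) + (-0.10)(0.1975) = 0.202625
adj(I−A) = Cᵀ =
  [ 0.3975   0.1550   0.1150]
  [ 0.1800   0.4525   0.2050]
  [ 0.1975   0.1025   0.3375]
(I − A)⁻¹ = adj(I−A) / det(I−A) ≈
  [   1.9618     0.7650     0.5676]
  [   0.8883     2.2332     1.0117]
  [   0.9747     0.5059     1.6656]
x = (I − A)⁻¹ d = adj(I−A)·d / det(I−A), with det(I−A) = 0.202625:
  x_1 = (0.3975·1250 + 0.1550·1475 + 0.1150·550) / 0.202625 = 788.75 / 0.202625 ≈ 3892.66
  x_2 = (0.1800·1250 + 0.4525·1475 + 0.2050·550) / 0.202625 = 1005.1875 / 0.202625 ≈ 4960.83
  x_3 = (0.1975·1250 + 0.1025·1475 + 0.3375·550) / 0.202625 = 583.6875 / 0.202625 ≈ 2880.63

x_3 = 2880.63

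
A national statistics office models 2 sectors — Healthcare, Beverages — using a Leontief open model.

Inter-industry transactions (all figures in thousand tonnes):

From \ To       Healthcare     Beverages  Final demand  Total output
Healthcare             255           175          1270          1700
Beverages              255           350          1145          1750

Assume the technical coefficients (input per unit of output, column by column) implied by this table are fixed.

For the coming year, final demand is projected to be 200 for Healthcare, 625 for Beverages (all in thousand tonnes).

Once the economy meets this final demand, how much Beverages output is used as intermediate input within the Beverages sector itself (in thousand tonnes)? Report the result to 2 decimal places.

z_22 = 168.80

Technical coefficients a_ij = z_ij / X_j:
  a_11 = 255/1700 = 0.15, a_21 = 255/1700 = 0.15
  a_12 = 175/1750 = 0.10, a_22 = 350/1750 = 0.20
I − A =
  [   0.85    -0.10]
  [  -0.15     0.80]
det(I−A) = (0.85)(0.80) − (-0.10)(-0.15) = 0.6650
adj(I−A) = [[0.80, 0.10], [0.15, 0.85]]
(I − A)⁻¹ = adj(I−A) / det(I−A) ≈
  [   1.2030     0.1504]
  [   0.2256     1.2782]
First solve x = (I − A)⁻¹ d = adj(I−A)·d / det(I−A); in particular x_2 = (0.15·200 + 0.85·625) / 0.6650 = 561.25 / 0.6650 ≈ 843.9850.
Intermediate flow from 2 to 2: z_22 = a_22 · x_2 = 0.20 × 561.25 / 0.6650 = 112.25 / 0.6650 ≈ 168.80.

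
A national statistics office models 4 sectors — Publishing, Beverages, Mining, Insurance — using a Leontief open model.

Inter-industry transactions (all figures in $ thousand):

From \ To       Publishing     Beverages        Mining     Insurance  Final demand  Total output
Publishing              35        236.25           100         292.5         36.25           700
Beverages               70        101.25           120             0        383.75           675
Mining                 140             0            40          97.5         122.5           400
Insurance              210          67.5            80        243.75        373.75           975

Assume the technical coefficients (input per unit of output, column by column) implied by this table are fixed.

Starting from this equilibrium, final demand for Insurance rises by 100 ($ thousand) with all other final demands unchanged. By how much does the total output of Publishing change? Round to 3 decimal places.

Δx_1 = 72.131

Technical coefficients a_ij = z_ij / X_j:
  a_11 = 35/700 = 0.05, a_21 = 70/700 = 0.10, a_31 = 140/700 = 0.20, a_41 = 210/700 = 0.30
  a_12 = 236.25/675 = 0.35, a_22 = 101.25/675 = 0.15, a_32 = 0/675 = 0.00, a_42 = 67.5/675 = 0.10
  a_13 = 100/400 = 0.25, a_23 = 120/400 = 0.30, a_33 = 40/400 = 0.10, a_43 = 80/400 = 0.20
  a_14 = 292.5/975 = 0.30, a_24 = 0/975 = 0.00, a_34 = 97.5/975 = 0.10, a_44 = 243.75/975 = 0.25
I − A =
  [   0.95    -0.35    -0.25    -0.30]
  [  -0.10     0.85    -0.30     0.00]
  [  -0.20     0.00     0.90    -0.10]
  [  -0.30    -0.10    -0.20     0.75]
Compute the cofactors C_ij = (−1)^(i+j)·(3×3 minor ij) of I−A; the adjugate is their transpose:
adj(I−A) = Cᵀ =
  [ 0.553750   0.258750   0.298125   0.261250]
  [ 0.119500   0.484250   0.211500   0.076000]
  [ 0.154000   0.078500   0.499875   0.128250]
  [ 0.278500   0.189000   0.280750   0.631750]
det(I−A) = Σ_j (I−A)_1j·C_1j = (0.95)(0.553750) + (-0.35)(0.119500) + (-0.25)(0.154000) + (-0.30)(0.278500) = 0.3621875
(I − A)⁻¹ = adj(I−A) / det(I−A) ≈
  [   1.5289     0.7144     0.8231     0.7213]
  [   0.3299     1.3370     0.5840     0.2098]
  [   0.4252     0.2167     1.3802     0.3541]
  [   0.7689     0.5218     0.7752     1.7443]
Δx = (I − A)⁻¹ Δd with Δd having +100 in the Insurance component and 0 elsewhere.
So Δx_1 = L_14 · (+100), where L_14 = adj(I−A)_14 / det(I−A) = 0.261250 / 0.3621875.
Δx_1 = 0.261250 × (+100) / 0.3621875 = 26.125 / 0.3621875 ≈ 72.131.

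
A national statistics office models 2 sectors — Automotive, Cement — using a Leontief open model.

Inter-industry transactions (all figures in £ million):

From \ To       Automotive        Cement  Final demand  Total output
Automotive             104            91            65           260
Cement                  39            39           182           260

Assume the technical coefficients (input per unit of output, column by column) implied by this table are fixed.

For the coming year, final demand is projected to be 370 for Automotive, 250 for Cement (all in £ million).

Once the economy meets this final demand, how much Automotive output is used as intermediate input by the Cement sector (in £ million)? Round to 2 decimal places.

Technical coefficients a_ij = z_ij / X_j:
  a_AA = 104/260 = 0.40, a_CA = 39/260 = 0.15
  a_AC = 91/260 = 0.35, a_CC = 39/260 = 0.15
I − A =
  [   0.60    -0.35]
  [  -0.15     0.85]
det(I−A) = (0.60)(0.85) − (-0.35)(-0.15) = 0.4575
adj(I−A) = [[0.85, 0.35], [0.15, 0.60]]
(I − A)⁻¹ = adj(I−A) / det(I−A) ≈
  [   1.8579     0.7650]
  [   0.3279     1.3115]
First solve x = (I − A)⁻¹ d = adj(I−A)·d / det(I−A); in particular x_C = (0.15·370 + 0.60·250) / 0.4575 = 205.50 / 0.4575 ≈ 449.1803.
Intermediate flow from A to C: z_AC = a_AC · x_C = 0.35 × 205.50 / 0.4575 = 71.925 / 0.4575 ≈ 157.21.

z_AC = 157.21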